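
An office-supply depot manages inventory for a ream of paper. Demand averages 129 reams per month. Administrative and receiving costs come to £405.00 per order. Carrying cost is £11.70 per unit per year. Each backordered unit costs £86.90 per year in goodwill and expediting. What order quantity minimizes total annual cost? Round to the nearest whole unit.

Q* ≈ 349 reams

Annual demand D = 129 × 12 = 1,548.
With planned backorders, Q* = √(2DS/H) · √((H+B)/B).
√(2DS/H) = √(2 × 1,548 × 405 / 11.7) = 327.367.
√((H+B)/B) = √((11.7+86.9)/86.9) = 1.0652.
Q* ≈ 348.709.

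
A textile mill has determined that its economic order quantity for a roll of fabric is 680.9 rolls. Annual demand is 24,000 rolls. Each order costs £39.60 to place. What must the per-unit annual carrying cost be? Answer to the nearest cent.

H ≈ £4.10

Invert the EOQ relation Q*² = 2DS/H.
From Q* = √(2DS/H): H = 2DS / Q*² = 2 × 24,000 × 39.6 / 680.9² = 4.0999.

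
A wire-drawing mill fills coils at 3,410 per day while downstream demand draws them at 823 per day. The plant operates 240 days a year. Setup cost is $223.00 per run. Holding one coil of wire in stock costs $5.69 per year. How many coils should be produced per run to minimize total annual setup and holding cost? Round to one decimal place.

Q* ≈ 4,517.5 coils

Annual demand D = 823 × 240 = 197,520.
Production build-up factor (1 − d/p) = 1 − 823/3,410 = 0.7587.
Q* = √(2DS / (H(1 − d/p))) = √(2 × 197,520 × 223 / (5.69 × 0.7587)).
= √(88,093,920 / 4.3167) ≈ 4517.476.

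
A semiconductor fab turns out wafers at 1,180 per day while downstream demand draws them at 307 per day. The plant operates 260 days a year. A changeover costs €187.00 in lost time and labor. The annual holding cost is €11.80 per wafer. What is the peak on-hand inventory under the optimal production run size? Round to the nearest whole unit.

I_max ≈ 1,368 wafers

Annual demand D = 307 × 260 = 79,820.
Production build-up factor (1 − d/p) = 1 − 307/1,180 = 0.7398.
Q* = √(2DS / (H(1 − d/p))) = √(2 × 79,820 × 187 / (11.8 × 0.7398)).
= √(29,852,680 / 8.73) ≈ 1849.203.
Maximum inventory = Q*(1 − d/p) = 1849.203 × 0.7398 ≈ 1368.097.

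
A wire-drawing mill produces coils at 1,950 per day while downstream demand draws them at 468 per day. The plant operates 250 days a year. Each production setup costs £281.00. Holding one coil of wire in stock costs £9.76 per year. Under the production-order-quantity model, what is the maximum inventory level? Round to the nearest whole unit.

I_max ≈ 2,263 coils

Annual demand D = 468 × 250 = 117,000.
Production build-up factor (1 − d/p) = 1 − 468/1,950 = 0.7600.
Q* = √(2DS / (H(1 − d/p))) = √(2 × 117,000 × 281 / (9.76 × 0.7600)).
= √(65,754,000 / 7.4176) ≈ 2977.347.
Maximum inventory = Q*(1 − d/p) = 2977.347 × 0.7600 ≈ 2262.783.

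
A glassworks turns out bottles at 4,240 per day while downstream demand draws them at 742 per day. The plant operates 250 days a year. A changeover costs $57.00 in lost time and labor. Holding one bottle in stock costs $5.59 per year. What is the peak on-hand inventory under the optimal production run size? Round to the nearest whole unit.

I_max ≈ 1,767 bottles

Annual demand D = 742 × 250 = 185,500.
Production build-up factor (1 − d/p) = 1 − 742/4,240 = 0.8250.
Q* = √(2DS / (H(1 − d/p))) = √(2 × 185,500 × 57 / (5.59 × 0.8250)).
= √(21,147,000 / 4.6117) ≈ 2141.369.
Maximum inventory = Q*(1 − d/p) = 2141.369 × 0.8250 ≈ 1766.629.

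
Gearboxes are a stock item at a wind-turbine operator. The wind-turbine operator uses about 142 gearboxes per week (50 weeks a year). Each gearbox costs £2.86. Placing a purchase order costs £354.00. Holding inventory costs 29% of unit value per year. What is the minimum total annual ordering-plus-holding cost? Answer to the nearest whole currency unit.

Annual demand D = 142 × 50 = 7,100.
Holding cost H = 0.29 × £2.86 = £0.8294 per unit per year.
EOQ = √(2DS/H) = √(2 × 7,100 × 354 / 0.8294) ≈ 2461.86.
At the optimum the two cost components are equal, so total cost = 2·(Q*/2)H = Q*·H.
Minimum total = √(2DSH) = √(2 × 7,100 × 354 × 0.8294) ≈ 2041.869.

TC* ≈ £2,042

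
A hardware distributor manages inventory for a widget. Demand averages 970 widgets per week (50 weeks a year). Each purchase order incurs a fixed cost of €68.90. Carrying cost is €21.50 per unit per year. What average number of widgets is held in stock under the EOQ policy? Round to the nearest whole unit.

Annual demand D = 970 × 50 = 48,500.
The optimal lot size = √(2DS/H) = √(2 × 48,500 × 68.9 / 21.5) ≈ 557.54.
Average inventory = Q*/2 ≈ 557.54 / 2 = 278.770.

Average inventory ≈ 279 widgets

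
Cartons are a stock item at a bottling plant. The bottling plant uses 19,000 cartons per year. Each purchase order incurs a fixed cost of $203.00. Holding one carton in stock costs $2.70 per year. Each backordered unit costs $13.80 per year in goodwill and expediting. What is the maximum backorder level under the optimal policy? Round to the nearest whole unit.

S* ≈ 302 cartons

With planned backorders, Q* = √(2DS/H) · √((H+B)/B).
√(2DS/H) = √(2 × 19,000 × 203 / 2.7) = 1690.277.
√((H+B)/B) = √((2.7+13.8)/13.8) = 1.0935.
Q* ≈ 1848.249.
S* = Q* · H/(H+B) = 1848.249 × 2.7/16.5 ≈ 302.441.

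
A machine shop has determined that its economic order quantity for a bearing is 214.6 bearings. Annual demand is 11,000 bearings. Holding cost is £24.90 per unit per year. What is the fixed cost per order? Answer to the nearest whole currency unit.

Squaring Q* = √(2DS/H) gives Q*² = 2DS/H.
From Q* = √(2DS/H): S = Q*²H / (2D) = 214.6² × 24.9 / (2 × 11,000) = 52.1238.

S ≈ £52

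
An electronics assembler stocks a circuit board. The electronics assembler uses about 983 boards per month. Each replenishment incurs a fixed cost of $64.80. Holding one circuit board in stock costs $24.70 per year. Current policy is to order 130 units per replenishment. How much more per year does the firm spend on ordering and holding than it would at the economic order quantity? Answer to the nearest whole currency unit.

Annual demand D = 983 × 12 = 11,796.
EOQ = √(2DS/H) = √(2 × 11,796 × 64.8 / 24.7) ≈ 248.78.
Cost at Q* = (D/Q*)S + (Q*/2)H = √(2DSH) ≈ $6,144.95.
Cost at Q = 130: (11,796/130)×64.8 + (130/2)×24.7 = $5,879.85 + $1,605.50 = $7,485.35.
Excess = $7,485.35 − $6,144.95 = $1,340.40.

Extra cost ≈ $1,340 per year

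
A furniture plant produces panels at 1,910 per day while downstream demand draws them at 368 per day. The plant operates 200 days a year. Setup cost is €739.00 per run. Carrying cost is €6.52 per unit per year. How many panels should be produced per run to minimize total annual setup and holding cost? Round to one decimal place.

Annual demand D = 368 × 200 = 73,600.
Production build-up factor (1 − d/p) = 1 − 368/1,910 = 0.8073.
Q* = √(2DS / (H(1 − d/p))) = √(2 × 73,600 × 739 / (6.52 × 0.8073)).
= √(108,780,800 / 5.2638) ≈ 4545.973.

Q* ≈ 4,546.0 panels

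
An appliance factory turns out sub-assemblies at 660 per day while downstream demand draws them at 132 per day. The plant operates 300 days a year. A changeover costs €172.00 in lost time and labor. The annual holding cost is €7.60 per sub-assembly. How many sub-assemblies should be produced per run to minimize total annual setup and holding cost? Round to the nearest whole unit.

Annual demand D = 132 × 300 = 39,600.
Production build-up factor (1 − d/p) = 1 − 132/660 = 0.8000.
Q* = √(2DS / (H(1 − d/p))) = √(2 × 39,600 × 172 / (7.6 × 0.8000)).
= √(13,622,400 / 6.08) ≈ 1496.839.

Q* ≈ 1,497 sub-assemblies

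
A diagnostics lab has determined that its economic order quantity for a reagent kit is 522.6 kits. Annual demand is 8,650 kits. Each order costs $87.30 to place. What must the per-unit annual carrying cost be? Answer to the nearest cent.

H ≈ $5.53

Invert the EOQ relation Q*² = 2DS/H.
From Q* = √(2DS/H): H = 2DS / Q*² = 2 × 8,650 × 87.3 / 522.6² = 5.5300.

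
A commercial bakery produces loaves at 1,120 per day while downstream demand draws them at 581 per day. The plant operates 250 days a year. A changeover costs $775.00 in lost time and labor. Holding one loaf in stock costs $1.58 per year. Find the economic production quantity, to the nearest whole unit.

Annual demand D = 581 × 250 = 145,250.
Production build-up factor (1 − d/p) = 1 − 581/1,120 = 0.4812.
Q* = √(2DS / (H(1 − d/p))) = √(2 × 145,250 × 775 / (1.58 × 0.4812)).
= √(225,137,500 / 0.7604) ≈ 17207.192.

Q* ≈ 17,207 loaves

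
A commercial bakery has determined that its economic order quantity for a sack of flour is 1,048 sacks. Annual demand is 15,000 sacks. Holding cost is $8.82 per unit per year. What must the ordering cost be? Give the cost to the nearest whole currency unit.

Invert the EOQ relation Q*² = 2DS/H.
From Q* = √(2DS/H): S = Q*²H / (2D) = 1,048² × 8.82 / (2 × 15,000) = 322.9014.

S ≈ $323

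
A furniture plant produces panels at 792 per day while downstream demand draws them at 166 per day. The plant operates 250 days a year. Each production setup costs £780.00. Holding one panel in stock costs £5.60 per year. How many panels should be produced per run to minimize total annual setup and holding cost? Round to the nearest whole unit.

Q* ≈ 3,824 panels

Annual demand D = 166 × 250 = 41,500.
Production build-up factor (1 − d/p) = 1 − 166/792 = 0.7904.
Q* = √(2DS / (H(1 − d/p))) = √(2 × 41,500 × 780 / (5.6 × 0.7904)).
= √(64,740,000 / 4.4263) ≈ 3824.439.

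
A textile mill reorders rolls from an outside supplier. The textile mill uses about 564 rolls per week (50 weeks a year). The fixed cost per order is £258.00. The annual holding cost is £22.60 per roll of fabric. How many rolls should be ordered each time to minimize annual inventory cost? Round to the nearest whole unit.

Annual demand D = 564 × 50 = 28,200.
EOQ = √(2DS / H) = √(2 × 28,200 × 258 / 22.6).
= √(14,551,200 / 22.6) = √643,858.4071 ≈ 802.408.

Q* ≈ 802 rolls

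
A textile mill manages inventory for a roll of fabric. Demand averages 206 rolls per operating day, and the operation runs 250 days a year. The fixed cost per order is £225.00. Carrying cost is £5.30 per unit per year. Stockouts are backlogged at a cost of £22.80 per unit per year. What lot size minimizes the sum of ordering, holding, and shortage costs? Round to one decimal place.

Annual demand D = 206 × 250 = 51,500.
With planned backorders, Q* = √(2DS/H) · √((H+B)/B).
√(2DS/H) = √(2 × 51,500 × 225 / 5.3) = 2091.086.
√((H+B)/B) = √((5.3+22.8)/22.8) = 1.1102.
Q* ≈ 2321.441.

Q* ≈ 2,321.4 rolls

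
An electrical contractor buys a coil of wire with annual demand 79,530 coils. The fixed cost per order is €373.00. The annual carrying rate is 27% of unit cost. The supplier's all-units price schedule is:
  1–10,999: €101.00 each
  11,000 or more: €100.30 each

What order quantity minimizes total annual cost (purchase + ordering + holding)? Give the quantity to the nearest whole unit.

Holding cost per unit per year at price C is H = 0.27·C.
Evaluate total cost at each tier's feasible EOQ or, if the EOQ is below the tier, at the tier's minimum quantity.
EOQ at €101.00 = 1475.0 (feasible in tier 1): TC = 79,530×€101.00 + (79,530/1475.0)×373 + (1475.0/2)×0.27×€101.00 = €8,072,753.28.
EOQ at €100.30 = 1480.1 < 11000, so use break Q=11000: TC = 79,530×€100.30 + (79,530/11000.0)×373 + (11000.0/2)×0.27×€100.30 = €8,128,501.29.
Lowest total cost is €8,072,753.28 at Q = 1475.0.

Q* ≈ 1,475 coils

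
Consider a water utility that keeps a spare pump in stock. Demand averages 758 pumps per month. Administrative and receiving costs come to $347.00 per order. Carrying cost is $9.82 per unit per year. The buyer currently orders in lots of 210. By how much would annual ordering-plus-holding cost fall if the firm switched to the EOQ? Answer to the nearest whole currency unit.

Extra cost ≈ $8,188 per year

Annual demand D = 758 × 12 = 9,096.
EOQ = √(2DS/H) = √(2 × 9,096 × 347 / 9.82) ≈ 801.77.
Cost at Q* = (D/Q*)S + (Q*/2)H = √(2DSH) ≈ $7,873.37.
Cost at Q = 210: (9,096/210)×347 + (210/2)×9.82 = $15,030.06 + $1,031.10 = $16,061.16.
Excess = $16,061.16 − $7,873.37 = $8,187.79.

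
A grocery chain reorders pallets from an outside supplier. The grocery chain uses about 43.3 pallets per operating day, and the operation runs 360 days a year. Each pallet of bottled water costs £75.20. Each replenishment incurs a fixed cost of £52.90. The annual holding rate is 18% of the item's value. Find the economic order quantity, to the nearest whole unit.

Q* ≈ 349 pallets

Annual demand D = 43.3 × 360 = 15,588.
Holding cost H = 0.18 × £75.20 = £13.5360 per unit per year.
EOQ = √(2DS / H) = √(2 × 15,588 × 52.9 / 13.536).
= √(1,649,210.4 / 13.536) = √121,838.8298 ≈ 349.054.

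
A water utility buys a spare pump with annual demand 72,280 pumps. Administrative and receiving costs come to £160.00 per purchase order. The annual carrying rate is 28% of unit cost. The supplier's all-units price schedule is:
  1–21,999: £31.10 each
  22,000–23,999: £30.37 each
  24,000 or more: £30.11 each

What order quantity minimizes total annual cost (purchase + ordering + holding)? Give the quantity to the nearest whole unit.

Q* ≈ 1,630 pumps

Holding cost per unit per year at price C is H = 0.28·C.
Candidates are each tier's EOQ (if it falls in that tier) and each price-break quantity.
EOQ at £31.10 = 1629.8 (feasible in tier 1): TC = 72,280×£31.10 + (72,280/1629.8)×160 + (1629.8/2)×0.28×£31.10 = £2,262,099.99.
EOQ at £30.37 = 1649.2 < 22000, so use break Q=22000: TC = 72,280×£30.37 + (72,280/22000.0)×160 + (22000.0/2)×0.28×£30.37 = £2,289,208.87.
EOQ at £30.11 = 1656.3 < 24000, so use break Q=24000: TC = 72,280×£30.11 + (72,280/24000.0)×160 + (24000.0/2)×0.28×£30.11 = £2,278,002.27.
Lowest total cost is £2,262,099.99 at Q = 1629.8.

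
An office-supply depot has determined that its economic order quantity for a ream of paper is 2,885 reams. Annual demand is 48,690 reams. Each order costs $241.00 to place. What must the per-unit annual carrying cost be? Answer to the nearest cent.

The basic EOQ model gives Q* = √(2DS/H); rearrange for the unknown.
From Q* = √(2DS/H): H = 2DS / Q*² = 2 × 48,690 × 241 / 2,885² = 2.8196.

H ≈ $2.82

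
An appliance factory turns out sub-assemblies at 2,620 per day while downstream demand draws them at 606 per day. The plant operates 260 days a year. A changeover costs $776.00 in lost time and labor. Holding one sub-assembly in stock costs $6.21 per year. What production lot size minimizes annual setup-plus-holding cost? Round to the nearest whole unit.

Annual demand D = 606 × 260 = 157,560.
Production build-up factor (1 − d/p) = 1 − 606/2,620 = 0.7687.
Q* = √(2DS / (H(1 − d/p))) = √(2 × 157,560 × 776 / (6.21 × 0.7687)).
= √(244,533,120 / 4.7736) ≈ 7157.213.

Q* ≈ 7,157 sub-assemblies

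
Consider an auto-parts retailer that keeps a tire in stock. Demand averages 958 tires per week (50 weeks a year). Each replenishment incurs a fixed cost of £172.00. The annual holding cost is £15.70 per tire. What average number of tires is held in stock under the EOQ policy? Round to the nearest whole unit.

Annual demand D = 958 × 50 = 47,900.
The optimal lot size = √(2DS/H) = √(2 × 47,900 × 172 / 15.7) ≈ 1024.47.
Average inventory = Q*/2 ≈ 1024.47 / 2 = 512.233.

Average inventory ≈ 512 tires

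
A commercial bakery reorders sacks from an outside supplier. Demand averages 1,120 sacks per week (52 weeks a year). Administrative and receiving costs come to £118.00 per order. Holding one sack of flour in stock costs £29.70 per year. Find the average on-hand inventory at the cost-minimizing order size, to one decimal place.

Annual demand D = 1,120 × 52 = 58,240.
EOQ = √(2DS/H) = √(2 × 58,240 × 118 / 29.7) ≈ 680.28.
Average inventory = Q*/2 ≈ 680.28 / 2 = 340.141.

Average inventory ≈ 340.1 sacks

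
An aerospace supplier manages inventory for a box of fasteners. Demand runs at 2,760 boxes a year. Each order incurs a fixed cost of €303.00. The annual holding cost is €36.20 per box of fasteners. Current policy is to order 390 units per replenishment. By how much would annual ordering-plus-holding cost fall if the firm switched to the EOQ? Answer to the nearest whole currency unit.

EOQ = √(2DS/H) = √(2 × 2,760 × 303 / 36.2) ≈ 214.95.
Cost at Q* = (D/Q*)S + (Q*/2)H = √(2DSH) ≈ €7,781.17.
Cost at Q = 390: (2,760/390)×303 + (390/2)×36.2 = €2,144.31 + €7,059.00 = €9,203.31.
Excess = €9,203.31 − €7,781.17 = €1,422.13.

Extra cost ≈ €1,422 per year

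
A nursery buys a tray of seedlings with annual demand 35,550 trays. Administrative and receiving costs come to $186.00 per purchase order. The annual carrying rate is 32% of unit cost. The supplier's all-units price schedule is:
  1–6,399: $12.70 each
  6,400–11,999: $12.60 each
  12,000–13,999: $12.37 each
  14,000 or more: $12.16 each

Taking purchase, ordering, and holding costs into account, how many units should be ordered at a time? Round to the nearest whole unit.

Holding cost per unit per year at price C is H = 0.32·C.
For each price level, check whether its EOQ is feasible; otherwise the best quantity at that price is the breakpoint.
EOQ at $12.70 = 1803.9 (feasible in tier 1): TC = 35,550×$12.70 + (35,550/1803.9)×186 + (1803.9/2)×0.32×$12.70 = $458,816.08.
EOQ at $12.60 = 1811.1 < 6400, so use break Q=6400: TC = 35,550×$12.60 + (35,550/6400.0)×186 + (6400.0/2)×0.32×$12.60 = $461,865.57.
EOQ at $12.37 = 1827.8 < 12000, so use break Q=12000: TC = 35,550×$12.37 + (35,550/12000.0)×186 + (12000.0/2)×0.32×$12.37 = $464,054.93.
EOQ at $12.16 = 1843.5 < 14000, so use break Q=14000: TC = 35,550×$12.16 + (35,550/14000.0)×186 + (14000.0/2)×0.32×$12.16 = $459,998.71.
Lowest total cost is $458,816.08 at Q = 1803.9.

Q* ≈ 1,804 trays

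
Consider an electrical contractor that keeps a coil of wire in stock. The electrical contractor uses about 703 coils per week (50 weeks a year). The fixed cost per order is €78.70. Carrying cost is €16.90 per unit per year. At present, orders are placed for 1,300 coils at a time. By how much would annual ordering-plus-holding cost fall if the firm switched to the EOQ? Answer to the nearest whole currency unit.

Annual demand D = 703 × 50 = 35,150.
EOQ = √(2DS/H) = √(2 × 35,150 × 78.7 / 16.9) ≈ 572.17.
Cost at Q* = (D/Q*)S + (Q*/2)H = √(2DSH) ≈ €9,669.60.
Cost at Q = 1,300: (35,150/1,300)×78.7 + (1,300/2)×16.9 = €2,127.93 + €10,985.00 = €13,112.93.
Excess = €13,112.93 − €9,669.60 = €3,443.33.

Extra cost ≈ €3,443 per year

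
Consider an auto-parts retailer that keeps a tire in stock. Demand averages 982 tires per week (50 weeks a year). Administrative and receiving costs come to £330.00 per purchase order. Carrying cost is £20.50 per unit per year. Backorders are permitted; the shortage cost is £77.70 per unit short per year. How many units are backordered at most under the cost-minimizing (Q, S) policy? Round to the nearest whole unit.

Annual demand D = 982 × 50 = 49,100.
With planned backorders, Q* = √(2DS/H) · √((H+B)/B).
√(2DS/H) = √(2 × 49,100 × 330 / 20.5) = 1257.291.
√((H+B)/B) = √((20.5+77.7)/77.7) = 1.1242.
Q* ≈ 1413.452.
S* = Q* · H/(H+B) = 1413.452 × 20.5/98.2 ≈ 295.069.

S* ≈ 295 tires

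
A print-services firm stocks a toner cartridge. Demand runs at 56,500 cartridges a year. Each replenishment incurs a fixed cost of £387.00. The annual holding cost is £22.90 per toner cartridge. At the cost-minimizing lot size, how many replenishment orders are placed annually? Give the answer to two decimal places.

N ≈ 40.89 orders per year

Q* = √(2DS/H) = √(2 × 56,500 × 387 / 22.9) ≈ 1381.90.
Orders per year = D / Q* = 56,500 / 1381.90 ≈ 40.886.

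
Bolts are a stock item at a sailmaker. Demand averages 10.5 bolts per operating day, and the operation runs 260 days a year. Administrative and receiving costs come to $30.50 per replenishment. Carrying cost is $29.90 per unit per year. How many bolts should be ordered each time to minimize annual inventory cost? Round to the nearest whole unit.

Q* ≈ 75 bolts

Annual demand D = 10.5 × 260 = 2,730.
EOQ = √(2DS / H) = √(2 × 2,730 × 30.5 / 29.9).
= √(166,530 / 29.9) = √5,569.5652 ≈ 74.630.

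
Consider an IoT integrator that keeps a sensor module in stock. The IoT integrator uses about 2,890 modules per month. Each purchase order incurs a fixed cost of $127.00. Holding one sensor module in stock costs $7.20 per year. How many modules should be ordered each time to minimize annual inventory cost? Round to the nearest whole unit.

Annual demand D = 2,890 × 12 = 34,680.
EOQ = √(2DS / H) = √(2 × 34,680 × 127 / 7.2).
= √(8,808,720 / 7.2) = √1,223,433.3333 ≈ 1106.089.

Q* ≈ 1,106 modules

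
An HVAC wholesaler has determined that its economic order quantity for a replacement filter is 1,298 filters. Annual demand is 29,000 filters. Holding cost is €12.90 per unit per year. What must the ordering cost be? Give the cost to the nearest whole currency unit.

S ≈ €375

The basic EOQ model gives Q* = √(2DS/H); rearrange for the unknown.
From Q* = √(2DS/H): S = Q*²H / (2D) = 1,298² × 12.9 / (2 × 29,000) = 374.7236.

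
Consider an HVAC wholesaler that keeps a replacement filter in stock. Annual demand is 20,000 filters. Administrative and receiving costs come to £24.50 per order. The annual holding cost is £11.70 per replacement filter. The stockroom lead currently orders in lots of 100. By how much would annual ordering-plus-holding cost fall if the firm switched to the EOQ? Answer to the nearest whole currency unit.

EOQ = √(2DS/H) = √(2 × 20,000 × 24.5 / 11.7) ≈ 289.41.
Cost at Q* = (D/Q*)S + (Q*/2)H = √(2DSH) ≈ £3,386.15.
Cost at Q = 100: (20,000/100)×24.5 + (100/2)×11.7 = £4,900.00 + £585.00 = £5,485.00.
Excess = £5,485.00 − £3,386.15 = £2,098.85.

Extra cost ≈ £2,099 per year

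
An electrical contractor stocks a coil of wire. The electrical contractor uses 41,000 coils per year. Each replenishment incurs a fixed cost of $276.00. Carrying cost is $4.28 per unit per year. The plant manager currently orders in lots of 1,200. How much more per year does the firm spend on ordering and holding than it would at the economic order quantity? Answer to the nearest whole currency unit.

Extra cost ≈ $2,156 per year

EOQ = √(2DS/H) = √(2 × 41,000 × 276 / 4.28) ≈ 2299.53.
Cost at Q* = (D/Q*)S + (Q*/2)H = √(2DSH) ≈ $9,842.00.
Cost at Q = 1,200: (41,000/1,200)×276 + (1,200/2)×4.28 = $9,430.00 + $2,568.00 = $11,998.00.
Excess = $11,998.00 − $9,842.00 = $2,156.00.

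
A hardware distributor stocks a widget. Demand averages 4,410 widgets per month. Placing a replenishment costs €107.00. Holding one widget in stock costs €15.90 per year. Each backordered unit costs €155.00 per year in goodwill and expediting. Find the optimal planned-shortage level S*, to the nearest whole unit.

Annual demand D = 4,410 × 12 = 52,920.
With planned backorders, Q* = √(2DS/H) · √((H+B)/B).
√(2DS/H) = √(2 × 52,920 × 107 / 15.9) = 843.953.
√((H+B)/B) = √((15.9+155)/155) = 1.0500.
Q* ≈ 886.183.
S* = Q* · H/(H+B) = 886.183 × 15.9/170.9 ≈ 82.448.

S* ≈ 82 widgets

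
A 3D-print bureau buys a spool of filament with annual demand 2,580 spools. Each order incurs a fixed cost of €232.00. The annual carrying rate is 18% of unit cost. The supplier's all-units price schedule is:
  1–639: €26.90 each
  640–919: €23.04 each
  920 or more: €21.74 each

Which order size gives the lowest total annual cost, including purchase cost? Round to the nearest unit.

Holding cost per unit per year at price C is H = 0.18·C.
For each price level, check whether its EOQ is feasible; otherwise the best quantity at that price is the breakpoint.
EOQ at €26.90 = 497.2 (feasible in tier 1): TC = 2,580×€26.90 + (2,580/497.2)×232 + (497.2/2)×0.18×€26.90 = €71,809.58.
EOQ at €23.04 = 537.3 < 640, so use break Q=640: TC = 2,580×€23.04 + (2,580/640.0)×232 + (640.0/2)×0.18×€23.04 = €61,705.55.
EOQ at €21.74 = 553.1 < 920, so use break Q=920: TC = 2,580×€21.74 + (2,580/920.0)×232 + (920.0/2)×0.18×€21.74 = €58,539.88.
Lowest total cost is €58,539.88 at Q = 920.0.

Q* ≈ 920 spools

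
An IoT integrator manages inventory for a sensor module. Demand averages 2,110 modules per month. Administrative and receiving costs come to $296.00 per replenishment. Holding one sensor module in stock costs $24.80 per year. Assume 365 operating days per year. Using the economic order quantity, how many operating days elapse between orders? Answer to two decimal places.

T ≈ 11.21 days

Annual demand D = 2,110 × 12 = 25,320.
The optimal lot size = √(2DS/H) = √(2 × 25,320 × 296 / 24.8) ≈ 777.44.
Cycle time = Q*/D × 365 = 777.44 / 25,320 × 365 ≈ 11.207 days.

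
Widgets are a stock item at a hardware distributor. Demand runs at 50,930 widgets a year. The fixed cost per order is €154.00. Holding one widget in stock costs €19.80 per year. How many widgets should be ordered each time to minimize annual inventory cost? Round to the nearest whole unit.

Q* ≈ 890 widgets

EOQ = √(2DS / H) = √(2 × 50,930 × 154 / 19.8).
= √(15,686,440 / 19.8) = √792,244.4444 ≈ 890.081.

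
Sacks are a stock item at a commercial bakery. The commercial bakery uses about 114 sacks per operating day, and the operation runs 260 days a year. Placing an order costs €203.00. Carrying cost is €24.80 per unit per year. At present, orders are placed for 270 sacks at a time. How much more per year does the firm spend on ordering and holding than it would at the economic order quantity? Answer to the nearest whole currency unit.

Annual demand D = 114 × 260 = 29,640.
EOQ = √(2DS/H) = √(2 × 29,640 × 203 / 24.8) ≈ 696.59.
Cost at Q* = (D/Q*)S + (Q*/2)H = √(2DSH) ≈ €17,275.39.
Cost at Q = 270: (29,640/270)×203 + (270/2)×24.8 = €22,284.89 + €3,348.00 = €25,632.89.
Excess = €25,632.89 − €17,275.39 = €8,357.50.

Extra cost ≈ €8,357 per year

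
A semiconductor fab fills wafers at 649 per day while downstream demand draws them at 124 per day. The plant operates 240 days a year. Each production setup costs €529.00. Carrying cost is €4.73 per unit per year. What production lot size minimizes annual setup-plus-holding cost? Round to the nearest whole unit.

Annual demand D = 124 × 240 = 29,760.
Production build-up factor (1 − d/p) = 1 − 124/649 = 0.8089.
Q* = √(2DS / (H(1 − d/p))) = √(2 × 29,760 × 529 / (4.73 × 0.8089)).
= √(31,486,080 / 3.8263) ≈ 2868.609.

Q* ≈ 2,869 wafers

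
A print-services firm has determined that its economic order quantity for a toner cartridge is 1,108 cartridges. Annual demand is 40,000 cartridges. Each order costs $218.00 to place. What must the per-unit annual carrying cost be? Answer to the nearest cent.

Invert the EOQ relation Q*² = 2DS/H.
From Q* = √(2DS/H): H = 2DS / Q*² = 2 × 40,000 × 218 / 1,108² = 14.2058.

H ≈ $14.21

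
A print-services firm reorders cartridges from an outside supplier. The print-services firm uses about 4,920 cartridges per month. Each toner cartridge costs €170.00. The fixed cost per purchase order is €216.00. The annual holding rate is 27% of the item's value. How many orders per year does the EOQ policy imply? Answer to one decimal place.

N ≈ 79.2 orders per year

Annual demand D = 4,920 × 12 = 59,040.
Holding cost H = 0.27 × €170.00 = €45.9000 per unit per year.
The optimal lot size = √(2DS/H) = √(2 × 59,040 × 216 / 45.9) ≈ 745.43.
Orders per year = D / Q* = 59,040 / 745.43 ≈ 79.202.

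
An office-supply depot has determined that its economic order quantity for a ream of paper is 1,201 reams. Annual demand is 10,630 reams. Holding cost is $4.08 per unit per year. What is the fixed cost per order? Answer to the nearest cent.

S ≈ $276.81

Squaring Q* = √(2DS/H) gives Q*² = 2DS/H.
From Q* = √(2DS/H): S = Q*²H / (2D) = 1,201² × 4.08 / (2 × 10,630) = 276.8107.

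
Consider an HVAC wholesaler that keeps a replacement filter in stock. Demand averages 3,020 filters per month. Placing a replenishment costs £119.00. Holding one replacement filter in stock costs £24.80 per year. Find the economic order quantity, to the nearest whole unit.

Q* ≈ 590 filters

Annual demand D = 3,020 × 12 = 36,240.
EOQ = √(2DS / H) = √(2 × 36,240 × 119 / 24.8).
= √(8,625,120 / 24.8) = √347,787.0968 ≈ 589.735.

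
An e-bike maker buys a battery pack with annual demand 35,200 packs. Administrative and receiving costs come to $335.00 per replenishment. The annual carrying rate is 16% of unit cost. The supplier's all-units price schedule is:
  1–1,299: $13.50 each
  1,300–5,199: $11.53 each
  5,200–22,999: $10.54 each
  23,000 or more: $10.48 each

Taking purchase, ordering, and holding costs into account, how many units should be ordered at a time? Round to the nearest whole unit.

Q* ≈ 5,200 packs

Holding cost per unit per year at price C is H = 0.16·C.
Candidates are each tier's EOQ (if it falls in that tier) and each price-break quantity.
Tier 1 ($13.50): EOQ = 3304.3 exceeds tier's upper bound 1299, so this tier is dominated.
EOQ at $11.53 = 3575.5 (feasible in tier 2): TC = 35,200×$11.53 + (35,200/3575.5)×335 + (3575.5/2)×0.16×$11.53 = $412,452.04.
EOQ at $10.54 = 3739.6 < 5200, so use break Q=5200: TC = 35,200×$10.54 + (35,200/5200.0)×335 + (5200.0/2)×0.16×$10.54 = $377,660.33.
EOQ at $10.48 = 3750.3 < 23000, so use break Q=23000: TC = 35,200×$10.48 + (35,200/23000.0)×335 + (23000.0/2)×0.16×$10.48 = $388,691.90.
Lowest total cost is $377,660.33 at Q = 5200.0.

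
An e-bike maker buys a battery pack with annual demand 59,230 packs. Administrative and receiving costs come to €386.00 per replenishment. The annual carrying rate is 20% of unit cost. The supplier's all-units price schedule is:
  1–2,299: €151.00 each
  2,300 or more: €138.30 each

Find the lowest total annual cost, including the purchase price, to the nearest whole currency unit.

Holding cost per unit per year at price C is H = 0.20·C.
For each price level, check whether its EOQ is feasible; otherwise the best quantity at that price is the breakpoint.
EOQ at €151.00 = 1230.5 (feasible in tier 1): TC = 59,230×€151.00 + (59,230/1230.5)×386 + (1230.5/2)×0.20×€151.00 = €8,980,890.62.
EOQ at €138.30 = 1285.7 < 2300, so use break Q=2300: TC = 59,230×€138.30 + (59,230/2300.0)×386 + (2300.0/2)×0.20×€138.30 = €8,233,258.34.
Lowest total cost among the candidates is at Q = 2300.0.

TC* ≈ €8,233,258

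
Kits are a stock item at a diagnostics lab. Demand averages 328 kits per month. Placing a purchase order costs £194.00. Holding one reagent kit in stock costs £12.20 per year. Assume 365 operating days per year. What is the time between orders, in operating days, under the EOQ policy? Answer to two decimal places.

T ≈ 32.81 days

Annual demand D = 328 × 12 = 3,936.
Q* = √(2DS/H) = √(2 × 3,936 × 194 / 12.2) ≈ 353.80.
Cycle time = Q*/D × 365 = 353.80 / 3,936 × 365 ≈ 32.810 days.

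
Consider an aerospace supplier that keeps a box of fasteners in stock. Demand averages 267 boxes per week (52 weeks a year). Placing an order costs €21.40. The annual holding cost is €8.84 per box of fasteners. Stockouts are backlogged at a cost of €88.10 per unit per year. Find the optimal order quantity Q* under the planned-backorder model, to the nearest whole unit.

Q* ≈ 272 boxes

Annual demand D = 267 × 52 = 13,884.
With planned backorders, Q* = √(2DS/H) · √((H+B)/B).
√(2DS/H) = √(2 × 13,884 × 21.4 / 8.84) = 259.270.
√((H+B)/B) = √((8.84+88.1)/88.1) = 1.0490.
Q* ≈ 271.967.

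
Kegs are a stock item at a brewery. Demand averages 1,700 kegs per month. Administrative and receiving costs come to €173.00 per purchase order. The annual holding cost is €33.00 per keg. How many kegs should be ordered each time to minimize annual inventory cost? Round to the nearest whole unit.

Annual demand D = 1,700 × 12 = 20,400.
EOQ = √(2DS / H) = √(2 × 20,400 × 173 / 33).
= √(7,058,400 / 33) = √213,890.9091 ≈ 462.483.

Q* ≈ 462 kegs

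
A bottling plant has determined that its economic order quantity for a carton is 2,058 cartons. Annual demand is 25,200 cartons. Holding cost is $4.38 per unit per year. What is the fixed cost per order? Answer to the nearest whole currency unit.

S ≈ $368

Invert the EOQ relation Q*² = 2DS/H.
From Q* = √(2DS/H): S = Q*²H / (2D) = 2,058² × 4.38 / (2 × 25,200) = 368.0733.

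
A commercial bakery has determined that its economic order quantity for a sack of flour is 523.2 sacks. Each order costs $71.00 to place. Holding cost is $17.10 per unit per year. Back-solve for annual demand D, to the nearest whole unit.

D ≈ 32,964 sacks per year

The basic EOQ model gives Q* = √(2DS/H); rearrange for the unknown.
From Q* = √(2DS/H): D = Q*²H / (2S) = 523.2² × 17.1 / (2 × 71) = 32964.253.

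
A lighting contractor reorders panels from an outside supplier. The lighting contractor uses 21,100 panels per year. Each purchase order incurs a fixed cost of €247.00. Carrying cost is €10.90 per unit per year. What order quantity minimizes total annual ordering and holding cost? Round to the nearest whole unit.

EOQ = √(2DS / H) = √(2 × 21,100 × 247 / 10.9).
= √(10,423,400 / 10.9) = √956,275.2294 ≈ 977.893.

Q* ≈ 978 panels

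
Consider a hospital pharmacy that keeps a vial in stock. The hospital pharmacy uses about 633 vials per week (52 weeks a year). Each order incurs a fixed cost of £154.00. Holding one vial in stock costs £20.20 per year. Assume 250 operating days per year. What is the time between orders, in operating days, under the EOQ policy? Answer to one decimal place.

T ≈ 5.4 days

Annual demand D = 633 × 52 = 32,916.
Q* = √(2DS/H) = √(2 × 32,916 × 154 / 20.2) ≈ 708.44.
Cycle time = Q*/D × 250 = 708.44 / 32,916 × 250 ≈ 5.381 days.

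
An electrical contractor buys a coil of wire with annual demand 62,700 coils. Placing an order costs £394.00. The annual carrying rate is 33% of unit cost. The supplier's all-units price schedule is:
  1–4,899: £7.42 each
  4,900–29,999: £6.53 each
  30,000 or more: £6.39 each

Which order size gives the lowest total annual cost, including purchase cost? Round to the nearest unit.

Holding cost per unit per year at price C is H = 0.33·C.
For each price level, check whether its EOQ is feasible; otherwise the best quantity at that price is the breakpoint.
EOQ at £7.42 = 4492.0 (feasible in tier 1): TC = 62,700×£7.42 + (62,700/4492.0)×394 + (4492.0/2)×0.33×£7.42 = £476,233.07.
EOQ at £6.53 = 4788.3 < 4900, so use break Q=4900: TC = 62,700×£6.53 + (62,700/4900.0)×394 + (4900.0/2)×0.33×£6.53 = £419,752.10.
EOQ at £6.39 = 4840.5 < 30000, so use break Q=30000: TC = 62,700×£6.39 + (62,700/30000.0)×394 + (30000.0/2)×0.33×£6.39 = £433,106.96.
Lowest total cost is £419,752.10 at Q = 4900.0.

Q* ≈ 4,900 coils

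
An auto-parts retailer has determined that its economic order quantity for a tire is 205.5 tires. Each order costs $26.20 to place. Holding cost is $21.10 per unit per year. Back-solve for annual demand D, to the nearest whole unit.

D ≈ 17,005 tires per year

Squaring Q* = √(2DS/H) gives Q*² = 2DS/H.
From Q* = √(2DS/H): D = Q*²H / (2S) = 205.5² × 21.1 / (2 × 26.2) = 17004.929.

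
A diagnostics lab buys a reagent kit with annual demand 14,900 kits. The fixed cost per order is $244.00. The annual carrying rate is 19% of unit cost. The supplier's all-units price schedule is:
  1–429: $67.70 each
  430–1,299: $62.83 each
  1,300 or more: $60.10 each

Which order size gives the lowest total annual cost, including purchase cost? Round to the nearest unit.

Q* ≈ 1,300 kits

Holding cost per unit per year at price C is H = 0.19·C.
Evaluate total cost at each tier's feasible EOQ or, if the EOQ is below the tier, at the tier's minimum quantity.
Tier 1 ($67.70): EOQ = 751.9 exceeds tier's upper bound 429, so this tier is dominated.
EOQ at $62.83 = 780.4 (feasible in tier 2): TC = 14,900×$62.83 + (14,900/780.4)×244 + (780.4/2)×0.19×$62.83 = $945,483.73.
EOQ at $60.10 = 798.0 < 1300, so use break Q=1300: TC = 14,900×$60.10 + (14,900/1300.0)×244 + (1300.0/2)×0.19×$60.10 = $905,708.97.
Lowest total cost is $905,708.97 at Q = 1300.0.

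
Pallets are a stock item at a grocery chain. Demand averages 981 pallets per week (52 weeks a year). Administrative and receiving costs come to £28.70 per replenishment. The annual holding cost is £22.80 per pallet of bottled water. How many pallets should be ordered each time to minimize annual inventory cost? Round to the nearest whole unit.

Q* ≈ 358 pallets

Annual demand D = 981 × 52 = 51,012.
EOQ = √(2DS / H) = √(2 × 51,012 × 28.7 / 22.8).
= √(2,928,088.8 / 22.8) = √128,424.9474 ≈ 358.364.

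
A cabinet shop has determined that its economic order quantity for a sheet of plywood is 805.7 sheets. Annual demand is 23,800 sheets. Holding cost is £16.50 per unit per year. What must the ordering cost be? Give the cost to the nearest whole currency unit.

Invert the EOQ relation Q*² = 2DS/H.
From Q* = √(2DS/H): S = Q*²H / (2D) = 805.7² × 16.5 / (2 × 23,800) = 225.0213.

S ≈ £225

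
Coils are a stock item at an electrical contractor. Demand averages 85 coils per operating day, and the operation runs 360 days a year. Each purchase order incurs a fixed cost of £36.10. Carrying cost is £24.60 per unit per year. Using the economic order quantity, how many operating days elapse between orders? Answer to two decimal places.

Annual demand D = 85 × 360 = 30,600.
EOQ = √(2DS/H) = √(2 × 30,600 × 36.1 / 24.6) ≈ 299.68.
Cycle time = Q*/D × 360 = 299.68 / 30,600 × 360 ≈ 3.526 days.

T ≈ 3.53 days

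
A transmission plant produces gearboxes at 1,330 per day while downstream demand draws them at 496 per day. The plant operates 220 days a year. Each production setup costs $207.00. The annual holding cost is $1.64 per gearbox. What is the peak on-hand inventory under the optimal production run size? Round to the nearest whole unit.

Annual demand D = 496 × 220 = 109,120.
Production build-up factor (1 − d/p) = 1 − 496/1,330 = 0.6271.
Q* = √(2DS / (H(1 − d/p))) = √(2 × 109,120 × 207 / (1.64 × 0.6271)).
= √(45,175,680 / 1.0284) ≈ 6627.858.
Maximum inventory = Q*(1 − d/p) = 6627.858 × 0.6271 ≈ 4156.116.

I_max ≈ 4,156 gearboxes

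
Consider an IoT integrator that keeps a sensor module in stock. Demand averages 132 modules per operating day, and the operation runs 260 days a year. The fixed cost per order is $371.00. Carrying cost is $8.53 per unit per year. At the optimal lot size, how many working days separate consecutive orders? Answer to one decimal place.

Annual demand D = 132 × 260 = 34,320.
The optimal lot size = √(2DS/H) = √(2 × 34,320 × 371 / 8.53) ≈ 1727.83.
Cycle time = Q*/D × 260 = 1727.83 / 34,320 × 260 ≈ 13.090 days.

T ≈ 13.1 days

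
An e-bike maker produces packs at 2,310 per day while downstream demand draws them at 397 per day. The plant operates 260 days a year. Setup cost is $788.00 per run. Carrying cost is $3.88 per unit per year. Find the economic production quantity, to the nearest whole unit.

Q* ≈ 7,115 packs

Annual demand D = 397 × 260 = 103,220.
Production build-up factor (1 − d/p) = 1 − 397/2,310 = 0.8281.
Q* = √(2DS / (H(1 − d/p))) = √(2 × 103,220 × 788 / (3.88 × 0.8281)).
= √(162,674,720 / 3.2132) ≈ 7115.291.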